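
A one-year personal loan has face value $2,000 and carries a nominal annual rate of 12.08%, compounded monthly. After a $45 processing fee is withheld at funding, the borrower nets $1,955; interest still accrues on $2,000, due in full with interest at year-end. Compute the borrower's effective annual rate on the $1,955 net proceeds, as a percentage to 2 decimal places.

15.37%

Amount owed after one year: 2,000 × (1 + 0.1208/12)^12 = 2,000 × 1.127718 = $2,255.44.
Effective rate on net proceeds: 2,255.44 / 1,955 − 1 = 0.153676 = 15.37%.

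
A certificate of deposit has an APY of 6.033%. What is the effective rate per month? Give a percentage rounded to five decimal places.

The per-month rate i satisfies (1 + i)^12 = 1 + 0.06033.
i = 1.06033^(1/12) − 1 = 0.0048936 = 0.48936%.

0.48936%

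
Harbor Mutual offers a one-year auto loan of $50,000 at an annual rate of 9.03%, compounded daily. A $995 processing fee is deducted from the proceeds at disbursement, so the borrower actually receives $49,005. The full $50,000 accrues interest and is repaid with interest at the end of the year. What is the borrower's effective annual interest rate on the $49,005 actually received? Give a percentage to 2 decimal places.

Amount owed after one year: 50,000 × (1 + 0.0903/365)^365 = 50,000 × 1.094490 = $54,724.52.
Effective rate on net proceeds: 54,724.52 / 49,005 − 1 = 0.116713 = 11.67%.

11.67%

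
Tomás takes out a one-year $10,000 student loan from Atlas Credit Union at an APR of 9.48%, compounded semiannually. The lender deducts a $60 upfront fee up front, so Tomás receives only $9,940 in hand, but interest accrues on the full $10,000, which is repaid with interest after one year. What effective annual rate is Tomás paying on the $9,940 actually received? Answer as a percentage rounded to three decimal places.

10.367%

Amount owed after one year: 10,000 × (1 + 0.0948/2)^2 = 10,000 × 1.097047 = $10,970.47.
Effective rate on net proceeds: 10,970.47 / 9,940 − 1 = 0.103669 = 10.367%.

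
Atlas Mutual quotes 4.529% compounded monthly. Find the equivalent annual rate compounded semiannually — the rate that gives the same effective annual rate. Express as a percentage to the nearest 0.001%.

4.572%

EAR = (1 + 0.04529/12)^12 − 1 = 0.046242.
Solve (1 + r/2)^2 = 1.046242: r/2 = 1.046242^(1/2) − 1 = 0.022860, so r = 0.045719 = 4.572%.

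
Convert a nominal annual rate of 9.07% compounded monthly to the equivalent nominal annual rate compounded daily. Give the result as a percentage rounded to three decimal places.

EAR = (1 + 0.0907/12)^12 − 1 = 0.094567.
Solve (1 + r/365)^365 = 1.094567: r/365 = 1.094567^(1/365) − 1 = 0.000248, so r = 0.090370 = 9.037%.

9.037%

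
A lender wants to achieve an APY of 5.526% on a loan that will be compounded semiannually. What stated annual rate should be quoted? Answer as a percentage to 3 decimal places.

(1 + r/2)^2 − 1 = 0.05526, so 1 + r/2 = 1.05526^(1/2).
r/2 = 0.027258, so r = 0.054517 = 5.452%.

5.452%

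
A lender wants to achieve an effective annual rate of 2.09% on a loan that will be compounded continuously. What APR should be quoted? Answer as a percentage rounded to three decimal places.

Continuous: nominal r satisfies e^r − 1 = 0.0209.
r = ln(1 + 0.0209) = ln(1.0209) = 0.020685 = 2.068%.

2.068%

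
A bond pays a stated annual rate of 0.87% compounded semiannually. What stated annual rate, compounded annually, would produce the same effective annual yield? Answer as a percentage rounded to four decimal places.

0.8719%

EAR = (1 + 0.0087/2)^2 − 1 = 0.008719.
Compounded annually, the equivalent nominal rate is the EAR itself: 0.8719%.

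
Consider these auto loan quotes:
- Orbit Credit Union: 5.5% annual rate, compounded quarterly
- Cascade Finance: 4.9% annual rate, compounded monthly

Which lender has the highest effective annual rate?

Orbit Credit Union

Orbit Credit Union: (1 + 0.055/4)^4 − 1 = 5.614%
Cascade Finance: (1 + 0.049/12)^12 − 1 = 5.012%
The highest effective annual rate is Orbit Credit Union at 5.614%.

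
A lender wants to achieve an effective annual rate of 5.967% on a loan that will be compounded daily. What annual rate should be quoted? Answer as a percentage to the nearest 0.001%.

5.796%

(1 + r/365)^365 − 1 = 0.05967, so 1 + r/365 = 1.05967^(1/365).
r/365 = 0.000159, so r = 0.057962 = 5.796%.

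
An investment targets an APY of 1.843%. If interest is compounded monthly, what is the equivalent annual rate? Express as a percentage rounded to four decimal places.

(1 + r/12)^12 − 1 = 0.01843, so 1 + r/12 = 1.01843^(1/12).
r/12 = 0.001523, so r = 0.018276 = 1.8276%.

1.8276%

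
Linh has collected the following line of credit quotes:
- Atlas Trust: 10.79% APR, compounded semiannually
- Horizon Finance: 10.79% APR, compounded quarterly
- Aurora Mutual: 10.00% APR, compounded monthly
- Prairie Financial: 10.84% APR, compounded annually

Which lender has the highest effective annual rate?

Atlas Trust: (1 + 0.1079/2)^2 − 1 = 11.081%
Horizon Finance: (1 + 0.1079/4)^4 − 1 = 11.234%
Aurora Mutual: (1 + 0.1000/12)^12 − 1 = 10.471%
Prairie Financial: compounded annually, EAR = 10.840%
The highest effective annual rate is Horizon Finance at 11.234%.

Horizon Finance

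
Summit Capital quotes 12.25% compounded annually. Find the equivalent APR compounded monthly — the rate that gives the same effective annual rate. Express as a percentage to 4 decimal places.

Compounded annually, EAR = nominal = 0.122500.
Solve (1 + r/12)^12 = 1.122500: r/12 = 1.122500^(1/12) − 1 = 0.009676, so r = 0.116117 = 11.6117%.

11.6117%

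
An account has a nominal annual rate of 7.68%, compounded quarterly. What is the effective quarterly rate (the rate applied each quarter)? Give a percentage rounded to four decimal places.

1.9200%

With a nominal annual rate compounded quarterly, the periodic rate is the nominal rate divided by 4.
i = 0.0768 / 4 = 0.0192000 = 1.9200%.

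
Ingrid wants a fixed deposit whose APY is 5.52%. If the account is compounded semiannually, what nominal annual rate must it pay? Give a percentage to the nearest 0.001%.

5.446%

(1 + r/2)^2 − 1 = 0.0552, so 1 + r/2 = 1.0552^(1/2).
r/2 = 0.027229, so r = 0.054459 = 5.446%.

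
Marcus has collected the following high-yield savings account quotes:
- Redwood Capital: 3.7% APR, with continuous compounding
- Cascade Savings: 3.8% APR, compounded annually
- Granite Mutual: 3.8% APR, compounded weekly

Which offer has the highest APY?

Granite Mutual

Redwood Capital: e^0.037 − 1 = 3.769%
Cascade Savings: compounded annually, EAR = 3.800%
Granite Mutual: (1 + 0.038/52)^52 − 1 = 3.872%
The highest effective annual rate is Granite Mutual at 3.872%.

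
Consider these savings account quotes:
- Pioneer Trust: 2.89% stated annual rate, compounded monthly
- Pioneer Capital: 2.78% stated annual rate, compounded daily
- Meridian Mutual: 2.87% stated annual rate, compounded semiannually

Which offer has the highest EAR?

Pioneer Trust: (1 + 0.0289/12)^12 − 1 = 2.929%
Pioneer Capital: (1 + 0.0278/365)^365 − 1 = 2.819%
Meridian Mutual: (1 + 0.0287/2)^2 − 1 = 2.891%
The highest effective annual rate is Pioneer Trust at 2.929%.

Pioneer Trust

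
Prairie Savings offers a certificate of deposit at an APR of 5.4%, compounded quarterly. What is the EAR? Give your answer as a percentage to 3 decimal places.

EAR = (1 + 0.054/4)^4 − 1.
= (1 + 0.013500)^4 − 1 = 1.055103 − 1 = 5.510%.

5.510%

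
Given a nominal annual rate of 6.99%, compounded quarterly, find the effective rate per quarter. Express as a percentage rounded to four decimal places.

1.7475%

With a nominal annual rate compounded quarterly, the periodic rate is the nominal rate divided by 4.
i = 0.0699 / 4 = 0.0174750 = 1.7475%.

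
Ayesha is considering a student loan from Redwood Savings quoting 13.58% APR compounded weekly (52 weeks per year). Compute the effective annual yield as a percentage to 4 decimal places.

14.5250%

EAR = (1 + 0.1358/52)^52 − 1.
= 1.145250 − 1 = 14.5250%.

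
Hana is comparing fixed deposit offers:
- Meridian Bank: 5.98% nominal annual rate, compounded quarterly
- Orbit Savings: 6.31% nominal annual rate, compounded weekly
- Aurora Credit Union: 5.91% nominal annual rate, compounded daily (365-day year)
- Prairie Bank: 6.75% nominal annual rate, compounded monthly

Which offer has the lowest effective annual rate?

Aurora Credit Union

Meridian Bank: (1 + 0.0598/4)^4 − 1 = 6.115%
Orbit Savings: (1 + 0.0631/52)^52 − 1 = 6.509%
Aurora Credit Union: (1 + 0.0591/365)^365 − 1 = 6.088%
Prairie Bank: (1 + 0.0675/12)^12 − 1 = 6.963%
The lowest effective annual rate is Aurora Credit Union at 6.088%.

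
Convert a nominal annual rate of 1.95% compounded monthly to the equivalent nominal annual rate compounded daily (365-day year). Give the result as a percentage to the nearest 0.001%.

1.948%

EAR = (1 + 0.0195/12)^12 − 1 = 0.019675.
Solve (1 + r/365)^365 = 1.019675: r/365 = 1.019675^(1/365) − 1 = 0.000053, so r = 0.019485 = 1.948%.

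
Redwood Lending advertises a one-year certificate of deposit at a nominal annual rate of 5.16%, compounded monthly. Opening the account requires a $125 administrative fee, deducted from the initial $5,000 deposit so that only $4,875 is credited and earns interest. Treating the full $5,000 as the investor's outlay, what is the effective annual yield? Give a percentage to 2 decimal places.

2.65%

Value after one year: 4,875 × (1 + 0.0516/12)^12 = 4,875 × 1.052838 = $5,132.59.
Effective yield on the $5,000 outlay: 5,132.59 / 5,000 − 1 = 0.026517 = 2.65%.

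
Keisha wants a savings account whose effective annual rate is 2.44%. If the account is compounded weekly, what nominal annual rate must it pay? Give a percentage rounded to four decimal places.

(1 + r/52)^52 − 1 = 0.0244, so 1 + r/52 = 1.0244^(1/52).
r/52 = 0.000464, so r = 0.024113 = 2.4113%.

2.4113%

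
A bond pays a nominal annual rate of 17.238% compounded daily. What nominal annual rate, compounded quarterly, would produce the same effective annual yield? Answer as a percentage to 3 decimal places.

17.611%

EAR = (1 + 0.17238/365)^365 − 1 = 0.188081.
Solve (1 + r/4)^4 = 1.188081: r/4 = 1.188081^(1/4) − 1 = 0.044026, so r = 0.176106 = 17.611%.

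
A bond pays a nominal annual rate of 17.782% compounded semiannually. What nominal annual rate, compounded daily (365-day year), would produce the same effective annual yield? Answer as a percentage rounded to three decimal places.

EAR = (1 + 0.17782/2)^2 − 1 = 0.185725.
Solve (1 + r/365)^365 = 1.185725: r/365 = 1.185725^(1/365) − 1 = 0.000467, so r = 0.170394 = 17.039%.

17.039%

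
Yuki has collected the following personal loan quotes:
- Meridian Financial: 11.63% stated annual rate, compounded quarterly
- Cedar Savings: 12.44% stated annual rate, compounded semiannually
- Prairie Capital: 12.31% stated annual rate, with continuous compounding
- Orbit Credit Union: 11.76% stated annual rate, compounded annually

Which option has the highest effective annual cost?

Prairie Capital

Meridian Financial: (1 + 0.1163/4)^4 − 1 = 12.147%
Cedar Savings: (1 + 0.1244/2)^2 − 1 = 12.827%
Prairie Capital: e^0.1231 − 1 = 13.100%
Orbit Credit Union: compounded annually, EAR = 11.760%
The highest effective annual rate is Prairie Capital at 13.100%.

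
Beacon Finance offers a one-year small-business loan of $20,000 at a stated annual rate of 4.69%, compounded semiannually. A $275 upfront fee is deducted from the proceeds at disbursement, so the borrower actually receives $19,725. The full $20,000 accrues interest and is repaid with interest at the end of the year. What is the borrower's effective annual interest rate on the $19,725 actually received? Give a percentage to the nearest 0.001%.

Amount owed after one year: 20,000 × (1 + 0.0469/2)^2 = 20,000 × 1.047450 = $20,949.00.
Effective rate on net proceeds: 20,949.00 / 19,725 − 1 = 0.062053 = 6.205%.

6.205%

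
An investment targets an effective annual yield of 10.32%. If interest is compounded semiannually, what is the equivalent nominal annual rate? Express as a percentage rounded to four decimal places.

(1 + r/2)^2 − 1 = 0.1032, so 1 + r/2 = 1.1032^(1/2).
r/2 = 0.050333, so r = 0.100667 = 10.0667%.

10.0667%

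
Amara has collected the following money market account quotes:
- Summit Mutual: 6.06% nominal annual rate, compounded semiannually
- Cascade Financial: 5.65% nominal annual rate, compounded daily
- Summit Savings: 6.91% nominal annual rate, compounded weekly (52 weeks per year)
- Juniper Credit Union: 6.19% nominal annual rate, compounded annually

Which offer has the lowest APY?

Summit Mutual: (1 + 0.0606/2)^2 − 1 = 6.152%
Cascade Financial: (1 + 0.0565/365)^365 − 1 = 5.812%
Summit Savings: (1 + 0.0691/52)^52 − 1 = 7.149%
Juniper Credit Union: compounded annually, EAR = 6.190%
The lowest effective annual rate is Cascade Financial at 5.812%.

Cascade Financial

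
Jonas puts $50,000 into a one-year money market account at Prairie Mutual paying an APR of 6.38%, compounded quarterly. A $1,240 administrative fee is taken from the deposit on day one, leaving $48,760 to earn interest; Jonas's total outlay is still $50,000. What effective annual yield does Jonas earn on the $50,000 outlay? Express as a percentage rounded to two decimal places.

3.89%

Value after one year: 48,760 × (1 + 0.0638/4)^4 = 48,760 × 1.065343 = $51,946.11.
Effective yield on the $50,000 outlay: 51,946.11 / 50,000 − 1 = 0.038922 = 3.89%.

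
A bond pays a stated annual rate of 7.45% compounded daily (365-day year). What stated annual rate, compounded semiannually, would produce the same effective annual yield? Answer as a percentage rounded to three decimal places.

EAR = (1 + 0.0745/365)^365 − 1 = 0.077337.
Solve (1 + r/2)^2 = 1.077337: r/2 = 1.077337^(1/2) − 1 = 0.037949, so r = 0.075897 = 7.590%.

7.590%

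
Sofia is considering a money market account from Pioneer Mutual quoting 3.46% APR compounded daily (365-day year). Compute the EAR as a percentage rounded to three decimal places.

EAR = (1 + 0.0346/365)^365 − 1.
= (1 + 0.000095)^365 − 1 = 1.035204 − 1 = 3.520%.

3.520%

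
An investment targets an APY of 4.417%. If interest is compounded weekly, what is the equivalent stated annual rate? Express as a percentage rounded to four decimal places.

4.3240%

(1 + r/52)^52 − 1 = 0.04417, so 1 + r/52 = 1.04417^(1/52).
r/52 = 0.000832, so r = 0.043240 = 4.3240%.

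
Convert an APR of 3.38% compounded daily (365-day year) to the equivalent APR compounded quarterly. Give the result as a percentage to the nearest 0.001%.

EAR = (1 + 0.0338/365)^365 − 1 = 0.034376.
Solve (1 + r/4)^4 = 1.034376: r/4 = 1.034376^(1/4) − 1 = 0.008485, so r = 0.033942 = 3.394%.

3.394%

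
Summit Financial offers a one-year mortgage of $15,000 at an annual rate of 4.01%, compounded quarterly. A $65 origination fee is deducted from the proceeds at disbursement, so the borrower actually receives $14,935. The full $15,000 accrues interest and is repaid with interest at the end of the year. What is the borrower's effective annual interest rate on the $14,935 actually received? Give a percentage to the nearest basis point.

Amount owed after one year: 15,000 × (1 + 0.0401/4)^4 = 15,000 × 1.040707 = $15,610.61.
Effective rate on net proceeds: 15,610.61 / 14,935 − 1 = 0.045236 = 4.52%.

4.52%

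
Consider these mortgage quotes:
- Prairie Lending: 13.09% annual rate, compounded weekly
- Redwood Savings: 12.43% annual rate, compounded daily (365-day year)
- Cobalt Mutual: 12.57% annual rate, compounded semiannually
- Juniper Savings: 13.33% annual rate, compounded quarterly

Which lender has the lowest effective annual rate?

Prairie Lending: (1 + 0.1309/52)^52 − 1 = 13.967%
Redwood Savings: (1 + 0.1243/365)^365 − 1 = 13.233%
Cobalt Mutual: (1 + 0.1257/2)^2 − 1 = 12.965%
Juniper Savings: (1 + 0.1333/4)^4 − 1 = 14.011%
The lowest effective annual rate is Cobalt Mutual at 12.965%.

Cobalt Mutual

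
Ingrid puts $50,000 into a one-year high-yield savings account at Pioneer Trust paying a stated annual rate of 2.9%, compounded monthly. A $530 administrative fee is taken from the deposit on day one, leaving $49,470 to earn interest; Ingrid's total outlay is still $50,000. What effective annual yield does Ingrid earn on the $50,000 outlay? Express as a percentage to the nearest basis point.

1.85%

Value after one year: 49,470 × (1 + 0.029/12)^12 = 49,470 × 1.029389 = $50,923.85.
Effective yield on the $50,000 outlay: 50,923.85 / 50,000 − 1 = 0.018477 = 1.85%.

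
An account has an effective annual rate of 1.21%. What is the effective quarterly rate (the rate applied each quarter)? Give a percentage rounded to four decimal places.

0.3011%

The per-quarter rate i satisfies (1 + i)^4 = 1 + 0.0121.
i = 1.0121^(1/4) − 1 = 0.0030114 = 0.3011%.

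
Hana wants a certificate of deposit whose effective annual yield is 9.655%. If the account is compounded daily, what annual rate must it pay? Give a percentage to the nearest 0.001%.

(1 + r/365)^365 − 1 = 0.09655, so 1 + r/365 = 1.09655^(1/365).
r/365 = 0.000253, so r = 0.092181 = 9.218%.

9.218%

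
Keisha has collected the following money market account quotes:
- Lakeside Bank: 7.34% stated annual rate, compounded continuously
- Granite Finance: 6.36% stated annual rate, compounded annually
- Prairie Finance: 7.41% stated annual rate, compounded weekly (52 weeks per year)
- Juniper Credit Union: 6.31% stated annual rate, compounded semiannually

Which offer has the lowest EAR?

Granite Finance

Lakeside Bank: e^0.0734 − 1 = 7.616%
Granite Finance: compounded annually, EAR = 6.360%
Prairie Finance: (1 + 0.0741/52)^52 − 1 = 7.686%
Juniper Credit Union: (1 + 0.0631/2)^2 − 1 = 6.410%
The lowest effective annual rate is Granite Finance at 6.360%.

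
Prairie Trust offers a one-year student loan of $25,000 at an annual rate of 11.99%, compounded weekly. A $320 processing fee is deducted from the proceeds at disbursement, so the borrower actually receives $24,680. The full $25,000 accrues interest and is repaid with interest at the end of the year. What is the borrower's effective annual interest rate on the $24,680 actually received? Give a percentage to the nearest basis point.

Amount owed after one year: 25,000 × (1 + 0.1199/52)^52 = 25,000 × 1.127229 = $28,180.71.
Effective rate on net proceeds: 28,180.71 / 24,680 − 1 = 0.141844 = 14.18%.

14.18%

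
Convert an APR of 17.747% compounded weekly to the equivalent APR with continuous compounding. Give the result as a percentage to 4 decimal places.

EAR = (1 + 0.17747/52)^52 − 1 = 0.193831.
Equivalent continuous rate: r = ln(1 + 0.193831) = 0.177168 = 17.7168%.

17.7168%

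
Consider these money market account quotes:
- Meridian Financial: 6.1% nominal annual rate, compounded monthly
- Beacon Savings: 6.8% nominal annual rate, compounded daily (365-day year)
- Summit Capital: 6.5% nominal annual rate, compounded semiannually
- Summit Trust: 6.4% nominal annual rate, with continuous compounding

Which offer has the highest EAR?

Meridian Financial: (1 + 0.061/12)^12 − 1 = 6.273%
Beacon Savings: (1 + 0.068/365)^365 − 1 = 7.036%
Summit Capital: (1 + 0.065/2)^2 − 1 = 6.606%
Summit Trust: e^0.064 − 1 = 6.609%
The highest effective annual rate is Beacon Savings at 7.036%.

Beacon Savings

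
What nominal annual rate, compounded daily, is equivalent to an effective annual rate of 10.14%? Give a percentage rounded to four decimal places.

(1 + r/365)^365 − 1 = 0.1014, so 1 + r/365 = 1.1014^(1/365).
r/365 = 0.000265, so r = 0.096595 = 9.6595%.

9.6595%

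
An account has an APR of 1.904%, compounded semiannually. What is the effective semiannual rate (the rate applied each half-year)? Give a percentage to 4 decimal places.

0.9520%

With a nominal annual rate compounded semiannually, the periodic rate is the nominal rate divided by 2.
i = 0.01904 / 2 = 0.0095200 = 0.9520%.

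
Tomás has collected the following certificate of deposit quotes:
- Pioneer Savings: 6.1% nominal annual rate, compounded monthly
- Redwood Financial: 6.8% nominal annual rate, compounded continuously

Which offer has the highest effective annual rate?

Redwood Financial

Pioneer Savings: (1 + 0.061/12)^12 − 1 = 6.273%
Redwood Financial: e^0.068 − 1 = 7.037%
The highest effective annual rate is Redwood Financial at 7.037%.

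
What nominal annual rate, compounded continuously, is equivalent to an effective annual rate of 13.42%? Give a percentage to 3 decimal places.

Continuous: nominal r satisfies e^r − 1 = 0.1342.
r = ln(1 + 0.1342) = ln(1.1342) = 0.125928 = 12.593%.

12.593%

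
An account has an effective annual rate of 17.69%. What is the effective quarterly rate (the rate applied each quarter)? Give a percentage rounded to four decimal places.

The per-quarter rate i satisfies (1 + i)^4 = 1 + 0.1769.
i = 1.1769^(1/4) − 1 = 0.0415614 = 4.1561%.

4.1561%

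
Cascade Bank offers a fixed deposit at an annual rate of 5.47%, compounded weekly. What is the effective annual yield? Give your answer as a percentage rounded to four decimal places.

EAR = (1 + 0.0547/52)^52 − 1.
= 1.056193 − 1 = 5.6193%.

5.6193%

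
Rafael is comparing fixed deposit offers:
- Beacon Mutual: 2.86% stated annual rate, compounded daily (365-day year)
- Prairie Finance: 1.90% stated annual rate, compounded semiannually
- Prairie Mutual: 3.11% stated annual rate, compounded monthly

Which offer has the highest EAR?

Beacon Mutual: (1 + 0.0286/365)^365 − 1 = 2.901%
Prairie Finance: (1 + 0.0190/2)^2 − 1 = 1.909%
Prairie Mutual: (1 + 0.0311/12)^12 − 1 = 3.155%
The highest effective annual rate is Prairie Mutual at 3.155%.

Prairie Mutual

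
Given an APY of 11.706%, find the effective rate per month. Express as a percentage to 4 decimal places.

0.9268%

The per-month rate i satisfies (1 + i)^12 = 1 + 0.11706.
i = 1.11706^(1/12) − 1 = 0.0092677 = 0.9268%.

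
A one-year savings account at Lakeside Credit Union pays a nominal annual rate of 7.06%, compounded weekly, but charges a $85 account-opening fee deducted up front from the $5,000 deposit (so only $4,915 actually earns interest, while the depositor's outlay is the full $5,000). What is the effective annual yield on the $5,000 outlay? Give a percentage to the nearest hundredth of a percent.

5.49%

Value after one year: 4,915 × (1 + 0.0706/52)^52 = 4,915 × 1.073100 = $5,274.29.
Effective yield on the $5,000 outlay: 5,274.29 / 5,000 − 1 = 0.054858 = 5.49%.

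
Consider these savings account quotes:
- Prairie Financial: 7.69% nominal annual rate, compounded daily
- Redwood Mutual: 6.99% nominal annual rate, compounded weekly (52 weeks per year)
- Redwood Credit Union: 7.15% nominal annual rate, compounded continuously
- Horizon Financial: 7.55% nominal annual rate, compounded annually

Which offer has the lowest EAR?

Redwood Mutual

Prairie Financial: (1 + 0.0769/365)^365 − 1 = 7.993%
Redwood Mutual: (1 + 0.0699/52)^52 − 1 = 7.235%
Redwood Credit Union: e^0.0715 − 1 = 7.412%
Horizon Financial: compounded annually, EAR = 7.550%
The lowest effective annual rate is Redwood Mutual at 7.235%.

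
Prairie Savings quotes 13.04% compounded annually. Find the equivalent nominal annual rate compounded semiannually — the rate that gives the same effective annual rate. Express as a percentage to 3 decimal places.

12.641%

Compounded annually, EAR = nominal = 0.130400.
Solve (1 + r/2)^2 = 1.130400: r/2 = 1.130400^(1/2) − 1 = 0.063203, so r = 0.126405 = 12.641%.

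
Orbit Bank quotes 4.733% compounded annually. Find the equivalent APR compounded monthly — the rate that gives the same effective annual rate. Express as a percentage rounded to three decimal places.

Compounded annually, EAR = nominal = 0.047330.
Solve (1 + r/12)^12 = 1.047330: r/12 = 1.047330^(1/12) − 1 = 0.003861, so r = 0.046333 = 4.633%.

4.633%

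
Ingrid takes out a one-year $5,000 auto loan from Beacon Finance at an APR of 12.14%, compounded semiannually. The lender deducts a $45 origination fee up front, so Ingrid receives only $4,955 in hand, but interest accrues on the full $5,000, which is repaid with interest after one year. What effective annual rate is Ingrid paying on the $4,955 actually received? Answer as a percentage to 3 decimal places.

Amount owed after one year: 5,000 × (1 + 0.1214/2)^2 = 5,000 × 1.125084 = $5,625.42.
Effective rate on net proceeds: 5,625.42 / 4,955 − 1 = 0.135302 = 13.530%.

13.530%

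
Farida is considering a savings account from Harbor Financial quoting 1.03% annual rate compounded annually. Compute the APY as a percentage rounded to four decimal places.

Annual compounding means the effective rate equals the nominal rate: 1.0300%.

1.0300%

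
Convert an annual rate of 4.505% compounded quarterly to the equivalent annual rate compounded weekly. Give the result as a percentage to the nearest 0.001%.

4.482%

EAR = (1 + 0.04505/4)^4 − 1 = 0.045817.
Solve (1 + r/52)^52 = 1.045817: r/52 = 1.045817^(1/52) − 1 = 0.000862, so r = 0.044818 = 4.482%.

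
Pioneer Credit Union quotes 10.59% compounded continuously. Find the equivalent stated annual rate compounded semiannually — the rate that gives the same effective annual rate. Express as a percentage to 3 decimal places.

EAR under continuous compounding: e^0.1059 − 1 = 0.111711.
Solve (1 + r/2)^2 = 1.111711: r/2 = 1.111711^(1/2) − 1 = 0.054377, so r = 0.108754 = 10.875%.

10.875%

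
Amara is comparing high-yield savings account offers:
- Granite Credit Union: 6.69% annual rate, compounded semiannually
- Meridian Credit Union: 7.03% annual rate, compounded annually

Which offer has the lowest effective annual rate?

Granite Credit Union

Granite Credit Union: (1 + 0.0669/2)^2 − 1 = 6.802%
Meridian Credit Union: compounded annually, EAR = 7.030%
The lowest effective annual rate is Granite Credit Union at 6.802%.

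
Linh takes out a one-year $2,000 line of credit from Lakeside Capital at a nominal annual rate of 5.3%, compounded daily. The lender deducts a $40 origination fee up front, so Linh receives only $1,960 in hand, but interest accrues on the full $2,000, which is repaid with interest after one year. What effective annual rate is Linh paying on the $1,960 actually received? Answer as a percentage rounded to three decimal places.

7.594%

Amount owed after one year: 2,000 × (1 + 0.053/365)^365 = 2,000 × 1.054426 = $2,108.85.
Effective rate on net proceeds: 2,108.85 / 1,960 − 1 = 0.075944 = 7.594%.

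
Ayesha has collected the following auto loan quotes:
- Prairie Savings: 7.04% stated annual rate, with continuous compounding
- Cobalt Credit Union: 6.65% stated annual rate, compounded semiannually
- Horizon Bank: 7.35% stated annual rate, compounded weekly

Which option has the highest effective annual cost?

Prairie Savings: e^0.0704 − 1 = 7.294%
Cobalt Credit Union: (1 + 0.0665/2)^2 − 1 = 6.761%
Horizon Bank: (1 + 0.0735/52)^52 − 1 = 7.621%
The highest effective annual rate is Horizon Bank at 7.621%.

Horizon Bank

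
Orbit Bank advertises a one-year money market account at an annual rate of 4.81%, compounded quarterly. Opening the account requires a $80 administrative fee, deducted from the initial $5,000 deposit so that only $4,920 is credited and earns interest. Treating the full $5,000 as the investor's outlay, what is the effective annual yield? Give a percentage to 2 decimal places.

Value after one year: 4,920 × (1 + 0.0481/4)^4 = 4,920 × 1.048975 = $5,160.95.
Effective yield on the $5,000 outlay: 5,160.95 / 5,000 − 1 = 0.032191 = 3.22%.

3.22%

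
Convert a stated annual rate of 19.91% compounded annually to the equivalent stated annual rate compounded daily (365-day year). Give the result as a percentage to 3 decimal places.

18.162%

Compounded annually, EAR = nominal = 0.199100.
Solve (1 + r/365)^365 = 1.199100: r/365 = 1.199100^(1/365) − 1 = 0.000498, so r = 0.181616 = 18.162%.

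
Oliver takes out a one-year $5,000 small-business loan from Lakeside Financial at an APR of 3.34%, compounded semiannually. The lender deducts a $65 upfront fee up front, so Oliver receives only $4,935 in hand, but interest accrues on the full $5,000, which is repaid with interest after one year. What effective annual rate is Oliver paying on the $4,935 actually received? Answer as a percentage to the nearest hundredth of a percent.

Amount owed after one year: 5,000 × (1 + 0.0334/2)^2 = 5,000 × 1.033679 = $5,168.39.
Effective rate on net proceeds: 5,168.39 / 4,935 − 1 = 0.047294 = 4.73%.

4.73%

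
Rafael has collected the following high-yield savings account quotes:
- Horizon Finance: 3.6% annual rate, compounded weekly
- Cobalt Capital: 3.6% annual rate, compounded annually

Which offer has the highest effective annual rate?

Horizon Finance: (1 + 0.036/52)^52 − 1 = 3.664%
Cobalt Capital: compounded annually, EAR = 3.600%
The highest effective annual rate is Horizon Finance at 3.664%.

Horizon Finance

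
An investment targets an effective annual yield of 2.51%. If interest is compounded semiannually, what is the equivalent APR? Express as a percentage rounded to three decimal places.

(1 + r/2)^2 − 1 = 0.0251, so 1 + r/2 = 1.0251^(1/2).
r/2 = 0.012472, so r = 0.024944 = 2.494%.

2.494%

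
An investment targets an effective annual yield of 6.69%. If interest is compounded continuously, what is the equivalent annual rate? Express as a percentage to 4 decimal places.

6.4757%

Continuous: nominal r satisfies e^r − 1 = 0.0669.
r = ln(1 + 0.0669) = ln(1.0669) = 0.064757 = 6.4757%.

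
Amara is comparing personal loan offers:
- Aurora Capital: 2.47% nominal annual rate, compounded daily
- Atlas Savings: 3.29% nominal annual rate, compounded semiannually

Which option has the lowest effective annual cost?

Aurora Capital

Aurora Capital: (1 + 0.0247/365)^365 − 1 = 2.501%
Atlas Savings: (1 + 0.0329/2)^2 − 1 = 3.317%
The lowest effective annual rate is Aurora Capital at 2.501%.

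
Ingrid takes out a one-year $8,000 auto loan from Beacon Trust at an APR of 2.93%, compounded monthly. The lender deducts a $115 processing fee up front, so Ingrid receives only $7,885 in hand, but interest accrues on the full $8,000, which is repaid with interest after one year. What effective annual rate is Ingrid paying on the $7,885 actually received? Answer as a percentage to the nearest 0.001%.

Amount owed after one year: 8,000 × (1 + 0.0293/12)^12 = 8,000 × 1.029697 = $8,237.57.
Effective rate on net proceeds: 8,237.57 / 7,885 − 1 = 0.044714 = 4.471%.

4.471%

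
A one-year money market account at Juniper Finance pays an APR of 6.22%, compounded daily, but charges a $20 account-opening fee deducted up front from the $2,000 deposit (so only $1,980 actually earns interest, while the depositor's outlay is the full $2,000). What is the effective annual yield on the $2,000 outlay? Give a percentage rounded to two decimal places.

5.35%

Value after one year: 1,980 × (1 + 0.0622/365)^365 = 1,980 × 1.064170 = $2,107.06.
Effective yield on the $2,000 outlay: 2,107.06 / 2,000 − 1 = 0.053528 = 5.35%.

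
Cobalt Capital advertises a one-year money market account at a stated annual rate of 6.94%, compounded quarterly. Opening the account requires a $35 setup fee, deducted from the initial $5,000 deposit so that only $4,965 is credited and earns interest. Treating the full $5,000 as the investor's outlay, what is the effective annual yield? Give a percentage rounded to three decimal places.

Value after one year: 4,965 × (1 + 0.0694/4)^4 = 4,965 × 1.071227 = $5,318.64.
Effective yield on the $5,000 outlay: 5,318.64 / 5,000 − 1 = 0.063729 = 6.373%.

6.373%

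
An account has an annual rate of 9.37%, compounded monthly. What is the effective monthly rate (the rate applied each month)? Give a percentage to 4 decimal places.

With a nominal annual rate compounded monthly, the periodic rate is the nominal rate divided by 12.
i = 0.0937 / 12 = 0.0078083 = 0.7808%.

0.7808%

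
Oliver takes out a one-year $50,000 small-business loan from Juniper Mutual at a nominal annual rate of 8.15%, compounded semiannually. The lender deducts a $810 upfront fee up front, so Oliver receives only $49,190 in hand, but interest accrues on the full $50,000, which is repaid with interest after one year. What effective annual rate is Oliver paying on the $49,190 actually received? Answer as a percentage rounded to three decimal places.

10.100%

Amount owed after one year: 50,000 × (1 + 0.0815/2)^2 = 50,000 × 1.083161 = $54,158.03.
Effective rate on net proceeds: 54,158.03 / 49,190 − 1 = 0.100997 = 10.100%.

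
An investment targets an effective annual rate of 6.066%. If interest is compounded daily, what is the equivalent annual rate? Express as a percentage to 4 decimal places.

5.8896%

(1 + r/365)^365 − 1 = 0.06066, so 1 + r/365 = 1.06066^(1/365).
r/365 = 0.000161, so r = 0.058896 = 5.8896%.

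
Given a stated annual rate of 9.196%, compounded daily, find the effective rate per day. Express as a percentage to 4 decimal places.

0.0252%

With a nominal annual rate compounded daily, the periodic rate is the nominal rate divided by 365.
i = 0.09196 / 365 = 0.0002519 = 0.0252%.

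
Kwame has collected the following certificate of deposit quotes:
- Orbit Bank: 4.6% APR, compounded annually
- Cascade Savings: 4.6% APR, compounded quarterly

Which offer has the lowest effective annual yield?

Orbit Bank

Orbit Bank: compounded annually, EAR = 4.600%
Cascade Savings: (1 + 0.046/4)^4 − 1 = 4.680%
The lowest effective annual rate is Orbit Bank at 4.600%.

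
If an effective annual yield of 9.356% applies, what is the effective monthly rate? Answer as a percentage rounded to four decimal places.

0.7481%

The per-month rate i satisfies (1 + i)^12 = 1 + 0.09356.
i = 1.09356^(1/12) − 1 = 0.0074810 = 0.7481%.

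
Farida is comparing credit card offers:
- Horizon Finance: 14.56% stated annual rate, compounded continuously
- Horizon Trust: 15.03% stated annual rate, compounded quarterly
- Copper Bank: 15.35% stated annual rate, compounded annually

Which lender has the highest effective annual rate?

Horizon Finance: e^0.1456 − 1 = 15.673%
Horizon Trust: (1 + 0.1503/4)^4 − 1 = 15.899%
Copper Bank: compounded annually, EAR = 15.350%
The highest effective annual rate is Horizon Trust at 15.899%.

Horizon Trust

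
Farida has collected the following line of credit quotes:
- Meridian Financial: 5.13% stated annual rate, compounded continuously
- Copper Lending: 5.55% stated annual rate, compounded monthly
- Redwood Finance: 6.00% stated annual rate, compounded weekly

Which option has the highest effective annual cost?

Redwood Finance

Meridian Financial: e^0.0513 − 1 = 5.264%
Copper Lending: (1 + 0.0555/12)^12 − 1 = 5.693%
Redwood Finance: (1 + 0.0600/52)^52 − 1 = 6.180%
The highest effective annual rate is Redwood Finance at 6.180%.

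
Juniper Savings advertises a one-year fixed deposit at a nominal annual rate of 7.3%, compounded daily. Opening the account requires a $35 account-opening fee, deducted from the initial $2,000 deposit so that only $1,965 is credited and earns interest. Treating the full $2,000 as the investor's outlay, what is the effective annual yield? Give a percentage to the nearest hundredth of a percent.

Value after one year: 1,965 × (1 + 0.073/365)^365 = 1,965 × 1.075723 = $2,113.80.
Effective yield on the $2,000 outlay: 2,113.80 / 2,000 − 1 = 0.056898 = 5.69%.

5.69%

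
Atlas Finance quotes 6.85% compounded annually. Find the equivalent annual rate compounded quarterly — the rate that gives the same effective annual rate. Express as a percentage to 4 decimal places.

6.6808%

Compounded annually, EAR = nominal = 0.068500.
Solve (1 + r/4)^4 = 1.068500: r/4 = 1.068500^(1/4) − 1 = 0.016702, so r = 0.066808 = 6.6808%.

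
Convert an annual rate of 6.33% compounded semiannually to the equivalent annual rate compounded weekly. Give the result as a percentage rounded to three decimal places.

EAR = (1 + 0.0633/2)^2 − 1 = 0.064302.
Solve (1 + r/52)^52 = 1.064302: r/52 = 1.064302^(1/52) − 1 = 0.001199, so r = 0.062356 = 6.236%.

6.236%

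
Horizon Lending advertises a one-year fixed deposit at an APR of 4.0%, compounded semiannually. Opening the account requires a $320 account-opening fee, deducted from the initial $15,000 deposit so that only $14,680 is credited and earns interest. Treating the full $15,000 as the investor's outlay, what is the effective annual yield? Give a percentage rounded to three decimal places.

Value after one year: 14,680 × (1 + 0.040/2)^2 = 14,680 × 1.040400 = $15,273.07.
Effective yield on the $15,000 outlay: 15,273.07 / 15,000 − 1 = 0.018205 = 1.820%.

1.820%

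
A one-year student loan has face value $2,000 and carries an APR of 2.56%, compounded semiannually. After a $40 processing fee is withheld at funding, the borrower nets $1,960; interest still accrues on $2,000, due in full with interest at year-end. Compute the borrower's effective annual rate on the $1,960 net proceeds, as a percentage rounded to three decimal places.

4.670%

Amount owed after one year: 2,000 × (1 + 0.0256/2)^2 = 2,000 × 1.025764 = $2,051.53.
Effective rate on net proceeds: 2,051.53 / 1,960 − 1 = 0.046698 = 4.670%.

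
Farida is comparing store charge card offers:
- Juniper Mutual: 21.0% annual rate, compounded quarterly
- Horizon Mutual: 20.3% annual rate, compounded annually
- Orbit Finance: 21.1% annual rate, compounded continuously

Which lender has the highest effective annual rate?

Orbit Finance

Juniper Mutual: (1 + 0.210/4)^4 − 1 = 22.712%
Horizon Mutual: compounded annually, EAR = 20.300%
Orbit Finance: e^0.211 − 1 = 23.491%
The highest effective annual rate is Orbit Finance at 23.491%.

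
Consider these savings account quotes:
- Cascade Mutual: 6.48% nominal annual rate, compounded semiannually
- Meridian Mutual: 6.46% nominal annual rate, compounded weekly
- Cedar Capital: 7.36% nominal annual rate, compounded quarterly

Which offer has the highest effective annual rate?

Cascade Mutual: (1 + 0.0648/2)^2 − 1 = 6.585%
Meridian Mutual: (1 + 0.0646/52)^52 − 1 = 6.669%
Cedar Capital: (1 + 0.0736/4)^4 − 1 = 7.566%
The highest effective annual rate is Cedar Capital at 7.566%.

Cedar Capital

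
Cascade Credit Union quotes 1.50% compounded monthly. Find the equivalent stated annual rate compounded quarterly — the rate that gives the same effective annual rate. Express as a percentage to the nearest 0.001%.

EAR = (1 + 0.0150/12)^12 − 1 = 0.015104.
Solve (1 + r/4)^4 = 1.015104: r/4 = 1.015104^(1/4) − 1 = 0.003755, so r = 0.015019 = 1.502%.

1.502%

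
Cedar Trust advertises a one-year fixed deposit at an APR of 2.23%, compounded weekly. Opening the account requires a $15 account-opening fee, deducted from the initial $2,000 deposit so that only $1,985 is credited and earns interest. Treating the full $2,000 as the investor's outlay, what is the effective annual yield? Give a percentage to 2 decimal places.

Value after one year: 1,985 × (1 + 0.0223/52)^52 = 1,985 × 1.022546 = $2,029.75.
Effective yield on the $2,000 outlay: 2,029.75 / 2,000 − 1 = 0.014877 = 1.49%.

1.49%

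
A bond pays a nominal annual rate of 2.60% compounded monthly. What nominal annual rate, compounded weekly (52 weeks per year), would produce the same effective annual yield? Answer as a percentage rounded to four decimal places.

EAR = (1 + 0.0260/12)^12 − 1 = 0.026312.
Solve (1 + r/52)^52 = 1.026312: r/52 = 1.026312^(1/52) − 1 = 0.000500, so r = 0.025978 = 2.5978%.

2.5978%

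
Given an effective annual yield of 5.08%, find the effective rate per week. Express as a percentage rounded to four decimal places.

The per-week rate i satisfies (1 + i)^52 = 1 + 0.0508.
i = 1.0508^(1/52) − 1 = 0.0009534 = 0.0953%.

0.0953%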